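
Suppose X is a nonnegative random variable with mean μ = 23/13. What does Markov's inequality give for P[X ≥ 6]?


μ = E[X] = 23/13, a = 6.
Markov: P[X ≥ 6] ≤ μ/a = (23/13)/6 = 23/78.
Numerically: ≈ 0.2949.
(Since a = 6 > μ = 1.7692, the bound 23/78 is < 1 and informative.)

P[X ≥ 6] ≤ 23/78 ≈ 0.2949.


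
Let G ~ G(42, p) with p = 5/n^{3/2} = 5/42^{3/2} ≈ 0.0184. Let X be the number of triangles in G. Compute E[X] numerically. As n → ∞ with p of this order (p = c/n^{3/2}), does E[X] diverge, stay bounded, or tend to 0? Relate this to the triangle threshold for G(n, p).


Number of potential triangles: C(42, 3) = 11480.
Each occurs with probability p³ ≈ (0.0184)³ ≈ 6.19852e-06.
By linearity: E[X] = C(42, 3)·p³ ≈ 11480 · 6.19852e-06 ≈ 0.071.
Since α = 3/2 > 1, p = c/n^{3/2} = o(1/n) is below the triangle threshold p ~ 1/n. Asymptotically E[X] ~ (c³/6)·n^{3(1−α)} = (5³/6)·n^{-1.5} → 0, so by Markov's inequality G has no triangles w.h.p.

E[X] ≈ 0.071; in regime p = Θ(1/n^{3/2}) E[X] tends to 0 (below the triangle threshold p ~ 1/n).


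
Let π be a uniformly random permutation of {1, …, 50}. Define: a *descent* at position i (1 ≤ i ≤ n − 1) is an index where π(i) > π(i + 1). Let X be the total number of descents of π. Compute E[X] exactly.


Write X = Σ X_I over i = 1, …, 49, with X_I the indicator of one descent.
There are 49 indicators.
For each fixed i, the pair (π(i), π(i+1)) is a uniformly random ordered pair of distinct values from {1, …, 50}; by symmetry P[π(i) > π(i+1)] = 1/2.
By linearity: E[X] = 49 · (1/2) = (50 − 1) · (1/2) = 49/2 ≈ 24.5000.

E[X] = 49/2 = 24.5000.


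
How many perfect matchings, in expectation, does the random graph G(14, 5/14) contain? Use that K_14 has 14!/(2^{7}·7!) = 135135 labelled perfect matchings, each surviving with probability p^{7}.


K_14 has 14!/(2^{7}·7!) = 135135 labelled perfect matchings.
For each such perfect matching H, let X_H = 1 if all 7 edges of H are present in G. Then P[X_H = 1] = p^{7} = (5/14)^{7} = 78125/105413504.
By linearity of expectation: E[X] = Σ_H E[X_H] = 135135 · p^{7} = 135135 · 78125/105413504 = 1508203125/15059072.
Numerically: E[X] ≈ 100.2.

E[X] = 135135 · (5/14)^{7} = 1508203125/15059072 ≈ 100.2.


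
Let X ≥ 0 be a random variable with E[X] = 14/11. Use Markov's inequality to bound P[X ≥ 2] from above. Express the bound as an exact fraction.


μ = E[X] = 14/11, a = 2.
Markov: P[X ≥ 2] ≤ μ/a = (14/11)/2 = 7/11.
Numerically: ≈ 0.6364.
(Since a = 2 > μ = 1.2727, the bound 7/11 is < 1 and informative.)

P[X ≥ 2] ≤ 7/11 ≈ 0.6364.


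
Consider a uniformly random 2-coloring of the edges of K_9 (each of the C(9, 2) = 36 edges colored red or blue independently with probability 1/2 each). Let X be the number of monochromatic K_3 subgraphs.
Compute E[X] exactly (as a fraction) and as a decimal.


Let X = Σ_S X_S over the C(9, 3) = 84 subsets S of size 3, where X_S = 1 if the K_3 on S is monochromatic.
For a fixed S, the K_3 on S has C(3, 2) = 3 edges. P[all 3 edges red] = (1/2)^3, and likewise for blue, so P[monochromatic] = 2·(1/2)^3 = 2^{1 − 3} = 1/4.
Summing: E[X] = C(9, 3) · 2^{1 − 3} = 84 · 1/4 = 21.
Numerically: E[X] ≈ 21.0000.

E[X] = C(9,3)·2^(1−C(3,2)) = 21 ≈ 21.0000.


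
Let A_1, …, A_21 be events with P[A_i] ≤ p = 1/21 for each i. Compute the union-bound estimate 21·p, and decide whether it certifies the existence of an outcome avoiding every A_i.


Union bound: P[∪_{i=1}^{21} A_i] ≤ Σ_i P[A_i] ≤ 21·p = 21·(1/21) = 1.
Numerically: 1 ≈ 1.000.
Is 1 < 1? NO.
Since the bound 1 is ≥ 1, the union bound is uninformative here; it does NOT by itself certify existence.

21·p = 1 ≈ 1.000; existence NOT certified by the union bound.


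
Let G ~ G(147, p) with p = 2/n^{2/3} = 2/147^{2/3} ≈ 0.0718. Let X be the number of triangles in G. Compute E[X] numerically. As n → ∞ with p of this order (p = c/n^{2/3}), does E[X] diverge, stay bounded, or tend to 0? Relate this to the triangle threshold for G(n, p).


Number of potential triangles: C(147, 3) = 518665.
Each occurs with probability p³ ≈ (0.0718)³ ≈ 3.702161e-04.
By linearity: E[X] = C(147, 3)·p³ ≈ 518665 · 3.702161e-04 ≈ 192.0181.
Since α = 2/3 < 1, p = c/n^{2/3} ≫ 1/n is above the triangle threshold p ~ 1/n. Asymptotically E[X] ~ (c³/6)·n^{3(1−α)} = (2³/6)·n^{1} → ∞; triangles are abundant w.h.p.

E[X] ≈ 192.0181; in regime p = Θ(1/n^{2/3}) E[X] diverges (above the triangle threshold p ~ 1/n).


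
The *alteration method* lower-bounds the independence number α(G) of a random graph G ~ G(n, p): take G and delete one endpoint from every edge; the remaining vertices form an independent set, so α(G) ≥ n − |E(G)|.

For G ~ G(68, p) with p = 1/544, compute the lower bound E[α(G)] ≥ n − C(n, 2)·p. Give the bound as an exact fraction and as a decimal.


E[|E(G)|] = C(68, 2)·p = 2278 · (1/544) = 67/16.
E[α(G)] ≥ n − E[|E(G)|] = 68 − 67/16 = 1021/16.
Numerically: ≈ 63.81250.
(This is only a lower bound; the true E[α(G)] may be larger.)

E[α(G)] ≥ 1021/16 ≈ 63.81250.


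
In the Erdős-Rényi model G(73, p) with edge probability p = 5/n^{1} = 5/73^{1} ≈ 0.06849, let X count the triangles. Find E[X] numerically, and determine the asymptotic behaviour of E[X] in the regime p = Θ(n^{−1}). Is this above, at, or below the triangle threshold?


Number of potential triangles: C(73, 3) = 62196.
Each occurs with probability p³ ≈ (0.06849)³ ≈ 3.213227e-04.
By linearity: E[X] = C(73, 3)·p³ ≈ 62196 · 3.213227e-04 ≈ 19.9850.
Here α = 1, so p = 5/n is exactly at the triangle threshold p ~ 1/n. Asymptotically E[X] → c³/6 = 5³/6 = 125/6 ≈ 20.8333, a bounded constant. In this regime the triangle count is asymptotically Poisson(c³/6).

E[X] ≈ 19.9850; in regime p = Θ(1/n^{1}) E[X] stays bounded (at the triangle threshold p ~ 1/n).


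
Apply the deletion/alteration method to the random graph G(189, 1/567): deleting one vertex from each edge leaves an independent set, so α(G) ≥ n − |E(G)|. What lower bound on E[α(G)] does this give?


E[|E(G)|] = C(189, 2)·p = 17766 · (1/567) = 94/3.
E[α(G)] ≥ n − E[|E(G)|] = 189 − 94/3 = 473/3.
Numerically: ≈ 157.667.
(This is only a lower bound; the true E[α(G)] may be larger.)

E[α(G)] ≥ 473/3 ≈ 157.667.


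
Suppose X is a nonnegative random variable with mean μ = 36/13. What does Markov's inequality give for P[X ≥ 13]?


μ = E[X] = 36/13, a = 13.
Markov: P[X ≥ 13] ≤ μ/a = (36/13)/13 = 36/169.
Numerically: ≈ 0.213018.
(Since a = 13 > μ = 2.769231, the bound 36/169 is < 1 and informative.)

P[X ≥ 13] ≤ 36/169 ≈ 0.213018.


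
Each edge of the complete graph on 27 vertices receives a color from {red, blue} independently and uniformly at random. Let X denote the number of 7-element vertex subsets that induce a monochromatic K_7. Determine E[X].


Let X = Σ_S X_S over the C(27, 7) = 888030 subsets S of size 7, where X_S = 1 if the K_7 on S is monochromatic.
For a fixed S, the K_7 on S has C(7, 2) = 21 edges. P[all 21 edges red] = (1/2)^21, and likewise for blue, so P[monochromatic] = 2·(1/2)^21 = 2^{1 − 21} = 1/1048576.
By linearity of expectation: E[X] = C(27, 7) · 2^{1 − 21} = 888030 · 1/1048576 = 444015/524288.
Numerically: E[X] ≈ 0.847.

E[X] = C(27,7)·2^(1−C(7,2)) = 444015/524288 ≈ 0.847.


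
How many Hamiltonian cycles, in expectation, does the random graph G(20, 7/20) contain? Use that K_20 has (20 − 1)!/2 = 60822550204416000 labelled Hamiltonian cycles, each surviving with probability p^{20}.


K_20 has (20 − 1)!/2 = 60822550204416000 labelled Hamiltonian cycles.
For each such Hamiltonian cycle H, let X_H = 1 if all 20 edges of H are present in G. Then P[X_H = 1] = p^{20} = (7/20)^{20} = 79792266297612001/104857600000000000000000000.
By linearity of expectation: E[X] = Σ_H E[X_H] = 60822550204416000 · p^{20} = 60822550204416000 · 79792266297612001/104857600000000000000000000 = 1184855742873690605203907421/25600000000000000000.
Numerically: E[X] ≈ 4.6283e+07.

E[X] = 60822550204416000 · (7/20)^{20} = 1184855742873690605203907421/25600000000000000000 ≈ 4.6283e+07.


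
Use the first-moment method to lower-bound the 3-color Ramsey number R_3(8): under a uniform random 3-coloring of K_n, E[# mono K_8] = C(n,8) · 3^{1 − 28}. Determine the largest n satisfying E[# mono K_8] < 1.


We need C(n, 8) · 3^{1 − 28} < 1, i.e. C(n, 8) < 3^{28 − 1} = 7625597484987.
Check values of n near the boundary:
  n = 155: C(155, 8) = 6876747915675; 6876747915675 < 7625597484987? YES
  n = 156: C(156, 8) = 7248464019225; 7248464019225 < 7625597484987? YES
  n = 157: C(157, 8) = 7637643295425; 7637643295425 < 7625597484987? NO
The largest n with C(n, 8) < 7625597484987 is n = 156 (where E[X] = 805384891025/847288609443 ≈ 0.95054). Hence R_3(8) > 156, i.e. R_3(8) ≥ 157.

Largest n = 156; hence R_3(8) > 156.


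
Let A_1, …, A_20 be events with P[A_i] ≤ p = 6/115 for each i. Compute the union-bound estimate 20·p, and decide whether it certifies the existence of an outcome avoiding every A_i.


Union bound: P[∪_{i=1}^{20} A_i] ≤ Σ_i P[A_i] ≤ 20·p = 20·(6/115) = 24/23.
Numerically: 24/23 ≈ 1.043.
Is 24/23 < 1? NO.
Since the bound 24/23 is ≥ 1, the union bound is uninformative here; it does NOT by itself certify existence.

20·p = 24/23 ≈ 1.043; existence NOT certified by the union bound.


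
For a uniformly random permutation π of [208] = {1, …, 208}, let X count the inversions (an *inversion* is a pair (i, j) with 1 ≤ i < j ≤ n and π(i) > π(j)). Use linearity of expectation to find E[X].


Write X = Σ X_I over the C(208, 2) = 21528 pairs i < j, with X_I the indicator of one inversion.
There are 21528 indicators.
For each fixed pair i < j, the values π(i) and π(j) are two distinct elements of {1, …, 208} in uniformly random order; by symmetry P[π(i) > π(j)] = 1/2.
By linearity: E[X] = 21528 · (1/2) = C(208, 2) · (1/2) = 21528/2 = 10764 ≈ 10764.00000.

E[X] = 10764 = 10764.00000.


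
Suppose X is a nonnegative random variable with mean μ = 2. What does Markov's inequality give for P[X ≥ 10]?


μ = E[X] = 2, a = 10.
Markov: P[X ≥ 10] ≤ μ/a = (2)/10 = 1/5.
Numerically: ≈ 0.200000.
(Since a = 10 > μ = 2.000000, the bound 1/5 is < 1 and informative.)

P[X ≥ 10] ≤ 1/5 ≈ 0.200000.


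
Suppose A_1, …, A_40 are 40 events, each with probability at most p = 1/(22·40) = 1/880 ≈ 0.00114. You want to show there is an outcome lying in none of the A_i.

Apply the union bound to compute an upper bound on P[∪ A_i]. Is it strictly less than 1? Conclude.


Union bound: P[∪_{i=1}^{40} A_i] ≤ Σ_i P[A_i] ≤ 40·p = 40·(1/880) = 1/22.
Numerically: 1/22 ≈ 0.04545.
Is 1/22 < 1? YES.
Since P[∪ A_i] ≤ 1/22 < 1, the complement has P[∩ A_i^c] ≥ 1 − 1/22 = 21/22 > 0, so some outcome avoids every A_i.

40·p = 1/22 ≈ 0.04545; existence CERTIFIED by the union bound.


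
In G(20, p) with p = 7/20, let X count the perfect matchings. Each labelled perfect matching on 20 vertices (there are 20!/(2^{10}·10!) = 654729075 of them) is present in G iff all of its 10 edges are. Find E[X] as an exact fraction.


K_20 has 20!/(2^{10}·10!) = 654729075 labelled perfect matchings.
For each such perfect matching H, let X_H = 1 if all 10 edges of H are present in G. Then P[X_H = 1] = p^{10} = (7/20)^{10} = 282475249/10240000000000.
By linearity of expectation: E[X] = Σ_H E[X_H] = 654729075 · p^{10} = 654729075 · 282475249/10240000000000 = 7397790339526587/409600000000.
Numerically: E[X] ≈ 1.81e+04.

E[X] = 654729075 · (7/20)^{10} = 7397790339526587/409600000000 ≈ 1.81e+04.


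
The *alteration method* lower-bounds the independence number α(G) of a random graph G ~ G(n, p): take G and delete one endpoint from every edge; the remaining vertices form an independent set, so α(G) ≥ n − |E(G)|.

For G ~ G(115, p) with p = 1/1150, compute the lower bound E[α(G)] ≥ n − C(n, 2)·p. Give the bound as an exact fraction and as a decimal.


E[|E(G)|] = C(115, 2)·p = 6555 · (1/1150) = 57/10.
E[α(G)] ≥ n − E[|E(G)|] = 115 − 57/10 = 1093/10.
Numerically: ≈ 109.300000.
(This is only a lower bound; the true E[α(G)] may be larger.)

E[α(G)] ≥ 1093/10 ≈ 109.300000.


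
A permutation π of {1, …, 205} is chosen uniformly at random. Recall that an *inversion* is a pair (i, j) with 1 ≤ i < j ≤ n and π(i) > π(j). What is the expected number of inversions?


Write X = Σ X_I over the C(205, 2) = 20910 pairs i < j, with X_I the indicator of one inversion.
There are 20910 indicators.
For each fixed pair i < j, the values π(i) and π(j) are two distinct elements of {1, …, 205} in uniformly random order; by symmetry P[π(i) > π(j)] = 1/2.
By linearity: E[X] = 20910 · (1/2) = C(205, 2) · (1/2) = 20910/2 = 10455 ≈ 10455.0000.

E[X] = 10455 = 10455.0000.


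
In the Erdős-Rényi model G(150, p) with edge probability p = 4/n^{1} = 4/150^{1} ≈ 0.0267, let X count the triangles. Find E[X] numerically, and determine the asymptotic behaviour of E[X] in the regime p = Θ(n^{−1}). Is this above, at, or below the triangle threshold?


Number of potential triangles: C(150, 3) = 551300.
Each occurs with probability p³ ≈ (0.0267)³ ≈ 1.89630e-05.
By linearity: E[X] = C(150, 3)·p³ ≈ 551300 · 1.89630e-05 ≈ 10.454.
Here α = 1, so p = 4/n is exactly at the triangle threshold p ~ 1/n. Asymptotically E[X] → c³/6 = 4³/6 = 32/3 ≈ 10.667, a bounded constant. In this regime the triangle count is asymptotically Poisson(c³/6).

E[X] ≈ 10.454; in regime p = Θ(1/n^{1}) E[X] stays bounded (at the triangle threshold p ~ 1/n).


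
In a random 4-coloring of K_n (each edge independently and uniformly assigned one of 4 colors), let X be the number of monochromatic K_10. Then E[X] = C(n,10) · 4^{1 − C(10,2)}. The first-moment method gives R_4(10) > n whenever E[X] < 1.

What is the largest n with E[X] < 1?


We need C(n, 10) · 4^{1 − 45} < 1, i.e. C(n, 10) < 4^{45 − 1} = 309485009821345068724781056.
Check values of n near the boundary:
  n = 2017: C(2017, 10) = 300324964434452596180990448; 300324964434452596180990448 < 309485009821345068724781056? YES
  n = 2018: C(2018, 10) = 301820606687612220663963508; 301820606687612220663963508 < 309485009821345068724781056? YES
  n = 2019: C(2019, 10) = 303322949179835278009229628; 303322949179835278009229628 < 309485009821345068724781056? YES
  n = 2020: C(2020, 10) = 304832018578739931133653656; 304832018578739931133653656 < 309485009821345068724781056? YES
  n = 2021: C(2021, 10) = 306347841644770462864800616; 306347841644770462864800616 < 309485009821345068724781056? YES
  n = 2022: C(2022, 10) = 307870445231474093395937796; 307870445231474093395937796 < 309485009821345068724781056? YES
  n = 2023: C(2023, 10) = 309399856285778485315440716; 309399856285778485315440716 < 309485009821345068724781056? YES
  n = 2024: C(2024, 10) = 310936101848269937576192656; 310936101848269937576192656 < 309485009821345068724781056? NO
The largest n with C(n, 10) < 309485009821345068724781056 is n = 2023 (where E[X] = 77349964071444621328860179/77371252455336267181195264 ≈ 0.9997249). Hence R_4(10) > 2023, i.e. R_4(10) ≥ 2024.

Largest n = 2023; hence R_4(10) > 2023.


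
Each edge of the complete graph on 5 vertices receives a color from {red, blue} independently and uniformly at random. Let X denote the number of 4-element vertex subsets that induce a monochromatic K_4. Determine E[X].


Let X = Σ_S X_S over the C(5, 4) = 5 subsets S of size 4, where X_S = 1 if the K_4 on S is monochromatic.
For a fixed S, the K_4 on S has C(4, 2) = 6 edges. P[all 6 edges red] = (1/2)^6, and likewise for blue, so P[monochromatic] = 2·(1/2)^6 = 2^{1 − 6} = 1/32.
Summing: E[X] = C(5, 4) · 2^{1 − 6} = 5 · 1/32 = 5/32.
Numerically: E[X] ≈ 0.15625.

E[X] = C(5,4)·2^(1−C(4,2)) = 5/32 ≈ 0.15625.


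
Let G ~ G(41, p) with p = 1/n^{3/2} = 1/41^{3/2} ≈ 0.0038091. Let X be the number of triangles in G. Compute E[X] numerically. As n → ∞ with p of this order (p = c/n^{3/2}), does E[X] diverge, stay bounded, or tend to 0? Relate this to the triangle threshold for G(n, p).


Number of potential triangles: C(41, 3) = 10660.
Each occurs with probability p³ ≈ (0.0038091)³ ≈ 5.5267859e-08.
By linearity: E[X] = C(41, 3)·p³ ≈ 10660 · 5.5267859e-08 ≈ 0.00059.
Since α = 3/2 > 1, p = c/n^{3/2} = o(1/n) is below the triangle threshold p ~ 1/n. Asymptotically E[X] ~ (c³/6)·n^{3(1−α)} = (1³/6)·n^{-1.5} → 0, so by Markov's inequality G has no triangles w.h.p.

E[X] ≈ 0.00059; in regime p = Θ(1/n^{3/2}) E[X] tends to 0 (below the triangle threshold p ~ 1/n).


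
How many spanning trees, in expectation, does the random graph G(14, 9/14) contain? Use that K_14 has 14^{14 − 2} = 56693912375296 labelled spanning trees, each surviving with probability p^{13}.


K_14 has 14^{14 − 2} = 56693912375296 labelled spanning trees.
For each such spanning tree H, let X_H = 1 if all 13 edges of H are present in G. Then P[X_H = 1] = p^{13} = (9/14)^{13} = 2541865828329/793714773254144.
By linearity of expectation: E[X] = Σ_H E[X_H] = 56693912375296 · p^{13} = 56693912375296 · 2541865828329/793714773254144 = 2541865828329/14.
Numerically: E[X] ≈ 1.82e+11.

E[X] = 56693912375296 · (9/14)^{13} = 2541865828329/14 ≈ 1.82e+11.


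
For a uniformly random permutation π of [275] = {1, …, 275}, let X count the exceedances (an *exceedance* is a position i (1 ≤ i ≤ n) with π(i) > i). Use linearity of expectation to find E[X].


Write X = Σ_{i=1}^{275} X_i, where X_i = 1_{π(i) > i}.
For each fixed i, π(i) is uniform over {1, …, 275} (marginal of a uniform permutation), so P[π(i) > i] = (n − i)/n. Summing: Σ_{i=1}^{275} (n − i)/n = (0 + 1 + … + 274)/275 = 275(275 − 1)/(2·275) = (275 − 1)/2.
Hence E[X] = Σ_{i=1}^{275} (275 − i)/275 = 137 ≈ 137.000000.

E[X] = 137 = 137.000000.


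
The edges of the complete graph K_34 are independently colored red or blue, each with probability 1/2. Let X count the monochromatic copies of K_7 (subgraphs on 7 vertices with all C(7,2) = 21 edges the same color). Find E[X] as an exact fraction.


Let X = Σ_S X_S over the C(34, 7) = 5379616 subsets S of size 7, where X_S = 1 if the K_7 on S is monochromatic.
For a fixed S, the K_7 on S has C(7, 2) = 21 edges. P[all 21 edges red] = (1/2)^21, and likewise for blue, so P[monochromatic] = 2·(1/2)^21 = 2^{1 − 21} = 1/1048576.
By linearity: E[X] = C(34, 7) · 2^{1 − 21} = 5379616 · 1/1048576 = 168113/32768.
Numerically: E[X] ≈ 5.130402.

E[X] = C(34,7)·2^(1−C(7,2)) = 168113/32768 ≈ 5.130402.


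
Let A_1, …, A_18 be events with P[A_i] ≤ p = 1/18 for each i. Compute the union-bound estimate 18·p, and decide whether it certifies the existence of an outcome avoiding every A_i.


Union bound: P[∪_{i=1}^{18} A_i] ≤ Σ_i P[A_i] ≤ 18·p = 18·(1/18) = 1.
Numerically: 1 ≈ 1.000000.
Is 1 < 1? NO.
Since the bound 1 is ≥ 1, the union bound is uninformative here; it does NOT by itself certify existence.

18·p = 1 ≈ 1.000000; existence NOT certified by the union bound.


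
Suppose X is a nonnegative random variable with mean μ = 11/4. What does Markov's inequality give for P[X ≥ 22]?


μ = E[X] = 11/4, a = 22.
Markov: P[X ≥ 22] ≤ μ/a = (11/4)/22 = 1/8.
Numerically: ≈ 0.125000.
(Since a = 22 > μ = 2.750000, the bound 1/8 is < 1 and informative.)

P[X ≥ 22] ≤ 1/8 ≈ 0.125000.


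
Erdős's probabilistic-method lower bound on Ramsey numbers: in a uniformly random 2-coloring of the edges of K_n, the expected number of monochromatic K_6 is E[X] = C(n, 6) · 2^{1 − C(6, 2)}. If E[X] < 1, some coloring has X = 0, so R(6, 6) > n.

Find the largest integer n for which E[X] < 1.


We need C(n, 6) · 2^{1 − 15} < 1, i.e. C(n, 6) < 2^{15 − 1} = 16384.
Check values of n near the boundary:
  n = 11: C(11, 6) = 462; 462 < 16384? YES
  n = 12: C(12, 6) = 924; 924 < 16384? YES
  n = 13: C(13, 6) = 1716; 1716 < 16384? YES
  n = 14: C(14, 6) = 3003; 3003 < 16384? YES
  n = 15: C(15, 6) = 5005; 5005 < 16384? YES
  n = 16: C(16, 6) = 8008; 8008 < 16384? YES
  n = 17: C(17, 6) = 12376; 12376 < 16384? YES
  n = 18: C(18, 6) = 18564; 18564 < 16384? NO
The largest n with C(n, 6) < 16384 is n = 17 (where E[X] = 1547/2048 ≈ 0.755371). Hence R(6, 6) > 17, i.e. R(6, 6) ≥ 18.

Largest n = 17; hence R(6, 6) > 17.


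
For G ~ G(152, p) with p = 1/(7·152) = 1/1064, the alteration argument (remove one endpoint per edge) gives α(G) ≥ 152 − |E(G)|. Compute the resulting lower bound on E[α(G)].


E[|E(G)|] = C(152, 2)·p = 11476 · (1/1064) = 151/14.
E[α(G)] ≥ n − E[|E(G)|] = 152 − 151/14 = 1977/14.
Numerically: ≈ 141.2143.
(This is only a lower bound; the true E[α(G)] may be larger.)

E[α(G)] ≥ 1977/14 ≈ 141.2143.


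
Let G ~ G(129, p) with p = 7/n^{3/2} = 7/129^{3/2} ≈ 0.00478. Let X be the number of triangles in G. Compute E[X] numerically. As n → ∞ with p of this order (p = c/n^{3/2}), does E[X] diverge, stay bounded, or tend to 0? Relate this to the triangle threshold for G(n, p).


Number of potential triangles: C(129, 3) = 349504.
Each occurs with probability p³ ≈ (0.00478)³ ≈ 1.09054e-07.
By linearity: E[X] = C(129, 3)·p³ ≈ 349504 · 1.09054e-07 ≈ 0.038.
Since α = 3/2 > 1, p = c/n^{3/2} = o(1/n) is below the triangle threshold p ~ 1/n. Asymptotically E[X] ~ (c³/6)·n^{3(1−α)} = (7³/6)·n^{-1.5} → 0, so by Markov's inequality G has no triangles w.h.p.

E[X] ≈ 0.038; in regime p = Θ(1/n^{3/2}) E[X] tends to 0 (below the triangle threshold p ~ 1/n).


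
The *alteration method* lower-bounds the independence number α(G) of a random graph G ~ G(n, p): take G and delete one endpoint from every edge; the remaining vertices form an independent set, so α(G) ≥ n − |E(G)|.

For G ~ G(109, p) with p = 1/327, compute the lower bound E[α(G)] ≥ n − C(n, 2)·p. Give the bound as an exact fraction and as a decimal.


E[|E(G)|] = C(109, 2)·p = 5886 · (1/327) = 18.
E[α(G)] ≥ n − E[|E(G)|] = 109 − 18 = 91.
Numerically: ≈ 91.000.
(This is only a lower bound; the true E[α(G)] may be larger.)

E[α(G)] ≥ 91 ≈ 91.000.


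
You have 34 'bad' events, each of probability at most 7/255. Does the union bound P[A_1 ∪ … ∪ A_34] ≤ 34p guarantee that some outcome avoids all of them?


Union bound: P[∪_{i=1}^{34} A_i] ≤ Σ_i P[A_i] ≤ 34·p = 34·(7/255) = 14/15.
Numerically: 14/15 ≈ 0.9333.
Is 14/15 < 1? YES.
Since P[∪ A_i] ≤ 14/15 < 1, the complement has P[∩ A_i^c] ≥ 1 − 14/15 = 1/15 > 0, so some outcome avoids every A_i.

34·p = 14/15 ≈ 0.9333; existence CERTIFIED by the union bound.


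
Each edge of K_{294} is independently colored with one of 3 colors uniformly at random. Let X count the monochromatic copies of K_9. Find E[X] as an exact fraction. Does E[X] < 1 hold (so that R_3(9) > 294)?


E[X] = C(294, 9) · 3^{1 − 36} = 39963546001186808 · 3^{−35} = 39963546001186808/50031545098999707.
As a reduced fraction: E[X] = 39963546001186808/50031545098999707 ≈ 0.79877.
Is E[X] < 1? YES.
Since E[X] < 1, there exists a 3-coloring of K_{294} with no monochromatic K_9; hence R_3(9) > 294.

E[X] = 39963546001186808/50031545098999707 ≈ 0.79877; E[X] < 1, so R_3(9) > 294.


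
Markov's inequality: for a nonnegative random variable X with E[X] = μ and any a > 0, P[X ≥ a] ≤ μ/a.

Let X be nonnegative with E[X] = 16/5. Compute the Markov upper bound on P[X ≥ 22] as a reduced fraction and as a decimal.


μ = E[X] = 16/5, a = 22.
Markov: P[X ≥ 22] ≤ μ/a = (16/5)/22 = 8/55.
Numerically: ≈ 0.1455.
(Since a = 22 > μ = 3.2000, the bound 8/55 is < 1 and informative.)

P[X ≥ 22] ≤ 8/55 ≈ 0.1455.


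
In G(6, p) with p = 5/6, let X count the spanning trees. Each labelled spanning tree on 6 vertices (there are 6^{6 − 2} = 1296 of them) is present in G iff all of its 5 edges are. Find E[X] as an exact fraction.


K_6 has 6^{6 − 2} = 1296 labelled spanning trees.
For each such spanning tree H, let X_H = 1 if all 5 edges of H are present in G. Then P[X_H = 1] = p^{5} = (5/6)^{5} = 3125/7776.
By linearity of expectation: E[X] = Σ_H E[X_H] = 1296 · p^{5} = 1296 · 3125/7776 = 3125/6.
Numerically: E[X] ≈ 520.8.

E[X] = 1296 · (5/6)^{5} = 3125/6 ≈ 520.8.


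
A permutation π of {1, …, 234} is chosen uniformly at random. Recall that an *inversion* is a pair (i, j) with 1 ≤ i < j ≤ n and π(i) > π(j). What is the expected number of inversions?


Write X = Σ X_I over the C(234, 2) = 27261 pairs i < j, with X_I the indicator of one inversion.
There are 27261 indicators.
For each fixed pair i < j, the values π(i) and π(j) are two distinct elements of {1, …, 234} in uniformly random order; by symmetry P[π(i) > π(j)] = 1/2.
By linearity: E[X] = 27261 · (1/2) = C(234, 2) · (1/2) = 27261/2 = 27261/2 ≈ 13630.50000.

E[X] = 27261/2 = 13630.50000.


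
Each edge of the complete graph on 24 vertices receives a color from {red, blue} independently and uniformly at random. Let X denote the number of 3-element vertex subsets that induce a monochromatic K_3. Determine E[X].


Let X = Σ_S X_S over the C(24, 3) = 2024 subsets S of size 3, where X_S = 1 if the K_3 on S is monochromatic.
For a fixed S, the K_3 on S has C(3, 2) = 3 edges. P[all 3 edges red] = (1/2)^3, and likewise for blue, so P[monochromatic] = 2·(1/2)^3 = 2^{1 − 3} = 1/4.
By linearity of expectation: E[X] = C(24, 3) · 2^{1 − 3} = 2024 · 1/4 = 506.
Numerically: E[X] ≈ 506.000000.

E[X] = C(24,3)·2^(1−C(3,2)) = 506 ≈ 506.000000.


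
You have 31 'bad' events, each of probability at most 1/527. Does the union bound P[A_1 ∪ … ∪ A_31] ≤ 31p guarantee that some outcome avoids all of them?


Union bound: P[∪_{i=1}^{31} A_i] ≤ Σ_i P[A_i] ≤ 31·p = 31·(1/527) = 1/17.
Numerically: 1/17 ≈ 0.0588.
Is 1/17 < 1? YES.
Since P[∪ A_i] ≤ 1/17 < 1, the complement has P[∩ A_i^c] ≥ 1 − 1/17 = 16/17 > 0, so some outcome avoids every A_i.

31·p = 1/17 ≈ 0.0588; existence CERTIFIED by the union bound.


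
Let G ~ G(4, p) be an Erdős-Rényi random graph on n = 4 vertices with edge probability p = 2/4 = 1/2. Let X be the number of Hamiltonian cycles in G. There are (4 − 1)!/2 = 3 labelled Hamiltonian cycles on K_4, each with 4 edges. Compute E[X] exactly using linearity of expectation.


K_4 has (4 − 1)!/2 = 3 labelled Hamiltonian cycles.
For each such Hamiltonian cycle H, let X_H = 1 if all 4 edges of H are present in G. Then P[X_H = 1] = p^{4} = (1/2)^{4} = 1/16.
By linearity of expectation: E[X] = Σ_H E[X_H] = 3 · p^{4} = 3 · 1/16 = 3/16.
Numerically: E[X] ≈ 0.1875.

E[X] = 3 · (1/2)^{4} = 3/16 ≈ 0.1875.


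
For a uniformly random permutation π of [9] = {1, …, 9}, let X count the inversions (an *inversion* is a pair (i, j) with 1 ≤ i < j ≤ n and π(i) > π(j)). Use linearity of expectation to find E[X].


Write X = Σ X_I over the C(9, 2) = 36 pairs i < j, with X_I the indicator of one inversion.
There are 36 indicators.
For each fixed pair i < j, the values π(i) and π(j) are two distinct elements of {1, …, 9} in uniformly random order; by symmetry P[π(i) > π(j)] = 1/2.
By linearity: E[X] = 36 · (1/2) = C(9, 2) · (1/2) = 36/2 = 18 ≈ 18.000.

E[X] = 18 = 18.000.


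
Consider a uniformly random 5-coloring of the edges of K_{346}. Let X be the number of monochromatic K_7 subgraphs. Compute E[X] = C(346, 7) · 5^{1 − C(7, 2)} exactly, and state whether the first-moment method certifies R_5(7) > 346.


E[X] = C(346, 7) · 5^{1 − 21} = 110809404801480 · 5^{−20} = 110809404801480/95367431640625.
As a reduced fraction: E[X] = 22161880960296/19073486328125 ≈ 1.16192.
Is E[X] < 1? NO.
Since E[X] ≥ 1, the first-moment bound is inconclusive at n = 346; it does NOT by itself certify R_5(7) > 346.

E[X] = 22161880960296/19073486328125 ≈ 1.16192; E[X] ≥ 1; first-moment method inconclusive here.


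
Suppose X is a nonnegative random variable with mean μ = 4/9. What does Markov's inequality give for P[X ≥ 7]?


μ = E[X] = 4/9, a = 7.
Markov: P[X ≥ 7] ≤ μ/a = (4/9)/7 = 4/63.
Numerically: ≈ 0.06349.
(Since a = 7 > μ = 0.44444, the bound 4/63 is < 1 and informative.)

P[X ≥ 7] ≤ 4/63 ≈ 0.06349.


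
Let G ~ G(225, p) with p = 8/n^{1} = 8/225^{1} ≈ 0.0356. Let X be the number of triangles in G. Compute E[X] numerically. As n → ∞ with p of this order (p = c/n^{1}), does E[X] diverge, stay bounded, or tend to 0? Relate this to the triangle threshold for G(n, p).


Number of potential triangles: C(225, 3) = 1873200.
Each occurs with probability p³ ≈ (0.0356)³ ≈ 4.49492e-05.
By linearity: E[X] = C(225, 3)·p³ ≈ 1873200 · 4.49492e-05 ≈ 84.199.
Here α = 1, so p = 8/n is exactly at the triangle threshold p ~ 1/n. Asymptotically E[X] → c³/6 = 8³/6 = 256/3 ≈ 85.333, a bounded constant. In this regime the triangle count is asymptotically Poisson(c³/6).

E[X] ≈ 84.199; in regime p = Θ(1/n^{1}) E[X] stays bounded (at the triangle threshold p ~ 1/n).


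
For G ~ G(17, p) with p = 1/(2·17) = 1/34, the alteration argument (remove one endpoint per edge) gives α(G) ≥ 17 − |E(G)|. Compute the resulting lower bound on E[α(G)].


E[|E(G)|] = C(17, 2)·p = 136 · (1/34) = 4.
E[α(G)] ≥ n − E[|E(G)|] = 17 − 4 = 13.
Numerically: ≈ 13.00000.
(This is only a lower bound; the true E[α(G)] may be larger.)

E[α(G)] ≥ 13 ≈ 13.00000.


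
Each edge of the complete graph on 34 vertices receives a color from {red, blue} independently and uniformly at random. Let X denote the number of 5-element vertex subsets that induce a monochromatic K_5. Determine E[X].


Let X = Σ_S X_S over the C(34, 5) = 278256 subsets S of size 5, where X_S = 1 if the K_5 on S is monochromatic.
For a fixed S, the K_5 on S has C(5, 2) = 10 edges. P[all 10 edges red] = (1/2)^10, and likewise for blue, so P[monochromatic] = 2·(1/2)^10 = 2^{1 − 10} = 1/512.
By linearity: E[X] = C(34, 5) · 2^{1 − 10} = 278256 · 1/512 = 17391/32.
Numerically: E[X] ≈ 543.468750.

E[X] = C(34,5)·2^(1−C(5,2)) = 17391/32 ≈ 543.468750.


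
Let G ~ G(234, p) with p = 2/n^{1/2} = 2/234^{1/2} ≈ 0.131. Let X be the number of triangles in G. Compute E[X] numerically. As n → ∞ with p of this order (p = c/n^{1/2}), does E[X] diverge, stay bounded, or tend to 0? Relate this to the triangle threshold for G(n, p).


Number of potential triangles: C(234, 3) = 2108184.
Each occurs with probability p³ ≈ (0.131)³ ≈ 2.23494e-03.
By linearity: E[X] = C(234, 3)·p³ ≈ 2108184 · 2.23494e-03 ≈ 4711.668.
Since α = 1/2 < 1, p = c/n^{1/2} ≫ 1/n is above the triangle threshold p ~ 1/n. Asymptotically E[X] ~ (c³/6)·n^{3(1−α)} = (2³/6)·n^{1.5} → ∞; triangles are abundant w.h.p.

E[X] ≈ 4711.668; in regime p = Θ(1/n^{1/2}) E[X] diverges (above the triangle threshold p ~ 1/n).


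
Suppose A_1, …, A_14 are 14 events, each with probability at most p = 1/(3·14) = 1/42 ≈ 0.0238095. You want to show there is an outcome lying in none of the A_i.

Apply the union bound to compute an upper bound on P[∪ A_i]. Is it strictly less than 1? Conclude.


Union bound: P[∪_{i=1}^{14} A_i] ≤ Σ_i P[A_i] ≤ 14·p = 14·(1/42) = 1/3.
Numerically: 1/3 ≈ 0.3333333.
Is 1/3 < 1? YES.
Since P[∪ A_i] ≤ 1/3 < 1, the complement has P[∩ A_i^c] ≥ 1 − 1/3 = 2/3 > 0, so some outcome avoids every A_i.

14·p = 1/3 ≈ 0.3333333; existence CERTIFIED by the union bound.


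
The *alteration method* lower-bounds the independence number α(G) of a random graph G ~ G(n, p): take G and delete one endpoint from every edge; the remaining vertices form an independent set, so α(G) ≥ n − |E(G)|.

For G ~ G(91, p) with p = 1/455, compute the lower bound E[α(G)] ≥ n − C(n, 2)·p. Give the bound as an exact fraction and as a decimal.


E[|E(G)|] = C(91, 2)·p = 4095 · (1/455) = 9.
E[α(G)] ≥ n − E[|E(G)|] = 91 − 9 = 82.
Numerically: ≈ 82.000000.
(This is only a lower bound; the true E[α(G)] may be larger.)

E[α(G)] ≥ 82 ≈ 82.000000.


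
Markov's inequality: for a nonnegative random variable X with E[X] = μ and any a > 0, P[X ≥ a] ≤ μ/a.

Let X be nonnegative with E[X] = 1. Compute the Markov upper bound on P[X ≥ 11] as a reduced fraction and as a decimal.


μ = E[X] = 1, a = 11.
Markov: P[X ≥ 11] ≤ μ/a = (1)/11 = 1/11.
Numerically: ≈ 0.091.
(Since a = 11 > μ = 1.000, the bound 1/11 is < 1 and informative.)

P[X ≥ 11] ≤ 1/11 ≈ 0.091.


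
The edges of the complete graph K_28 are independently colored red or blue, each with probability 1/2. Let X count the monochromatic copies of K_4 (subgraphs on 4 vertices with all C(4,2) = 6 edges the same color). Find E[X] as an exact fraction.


Let X = Σ_S X_S over the C(28, 4) = 20475 subsets S of size 4, where X_S = 1 if the K_4 on S is monochromatic.
For a fixed S, the K_4 on S has C(4, 2) = 6 edges. P[all 6 edges red] = (1/2)^6, and likewise for blue, so P[monochromatic] = 2·(1/2)^6 = 2^{1 − 6} = 1/32.
Summing: E[X] = C(28, 4) · 2^{1 − 6} = 20475 · 1/32 = 20475/32.
Numerically: E[X] ≈ 639.844.

E[X] = C(28,4)·2^(1−C(4,2)) = 20475/32 ≈ 639.844.


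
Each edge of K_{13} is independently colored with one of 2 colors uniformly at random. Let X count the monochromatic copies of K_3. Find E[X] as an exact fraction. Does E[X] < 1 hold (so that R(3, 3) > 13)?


E[X] = C(13, 3) · 2^{1 − 3} = 286 · 2^{−2} = 286/4.
As a reduced fraction: E[X] = 143/2 ≈ 71.5000.
Is E[X] < 1? NO.
Since E[X] ≥ 1, the first-moment bound is inconclusive at n = 13; it does NOT by itself certify R(3, 3) > 13.

E[X] = 143/2 ≈ 71.5000; E[X] ≥ 1; first-moment method inconclusive here.


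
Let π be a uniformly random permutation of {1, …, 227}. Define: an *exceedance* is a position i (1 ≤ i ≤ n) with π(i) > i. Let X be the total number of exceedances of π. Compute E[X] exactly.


Write X = Σ_{i=1}^{227} X_i, where X_i = 1_{π(i) > i}.
For each fixed i, π(i) is uniform over {1, …, 227} (marginal of a uniform permutation), so P[π(i) > i] = (n − i)/n. Summing: Σ_{i=1}^{227} (n − i)/n = (0 + 1 + … + 226)/227 = 227(227 − 1)/(2·227) = (227 − 1)/2.
Hence E[X] = Σ_{i=1}^{227} (227 − i)/227 = 113 ≈ 113.000.

E[X] = 113 = 113.000.


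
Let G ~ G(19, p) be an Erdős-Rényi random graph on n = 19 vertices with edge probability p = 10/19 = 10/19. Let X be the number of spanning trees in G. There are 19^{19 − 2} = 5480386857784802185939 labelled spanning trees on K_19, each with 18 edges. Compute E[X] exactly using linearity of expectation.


K_19 has 19^{19 − 2} = 5480386857784802185939 labelled spanning trees.
For each such spanning tree H, let X_H = 1 if all 18 edges of H are present in G. Then P[X_H = 1] = p^{18} = (10/19)^{18} = 1000000000000000000/104127350297911241532841.
Summing the indicators: E[X] = Σ_H E[X_H] = 5480386857784802185939 · p^{18} = 5480386857784802185939 · 1000000000000000000/104127350297911241532841 = 1000000000000000000/19.
Numerically: E[X] ≈ 5.26316e+16.

E[X] = 5480386857784802185939 · (10/19)^{18} = 1000000000000000000/19 ≈ 5.26316e+16.


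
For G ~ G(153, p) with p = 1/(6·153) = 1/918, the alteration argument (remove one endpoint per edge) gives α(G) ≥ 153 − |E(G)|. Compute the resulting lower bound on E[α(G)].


E[|E(G)|] = C(153, 2)·p = 11628 · (1/918) = 38/3.
E[α(G)] ≥ n − E[|E(G)|] = 153 − 38/3 = 421/3.
Numerically: ≈ 140.333.
(This is only a lower bound; the true E[α(G)] may be larger.)

E[α(G)] ≥ 421/3 ≈ 140.333.


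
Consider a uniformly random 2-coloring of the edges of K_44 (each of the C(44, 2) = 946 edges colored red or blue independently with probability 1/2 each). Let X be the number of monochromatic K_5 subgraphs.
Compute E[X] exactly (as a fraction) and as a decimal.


Let X = Σ_S X_S over the C(44, 5) = 1086008 subsets S of size 5, where X_S = 1 if the K_5 on S is monochromatic.
For a fixed S, the K_5 on S has C(5, 2) = 10 edges. P[all 10 edges red] = (1/2)^10, and likewise for blue, so P[monochromatic] = 2·(1/2)^10 = 2^{1 − 10} = 1/512.
By linearity of expectation: E[X] = C(44, 5) · 2^{1 − 10} = 1086008 · 1/512 = 135751/64.
Numerically: E[X] ≈ 2121.1094.

E[X] = C(44,5)·2^(1−C(5,2)) = 135751/64 ≈ 2121.1094.


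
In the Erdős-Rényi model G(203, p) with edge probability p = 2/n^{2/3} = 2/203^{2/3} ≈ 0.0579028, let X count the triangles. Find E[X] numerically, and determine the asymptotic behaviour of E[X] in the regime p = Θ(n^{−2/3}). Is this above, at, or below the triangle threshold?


Number of potential triangles: C(203, 3) = 1373701.
Each occurs with probability p³ ≈ (0.0579028)³ ≈ 1.94132350e-04.
By linearity: E[X] = C(203, 3)·p³ ≈ 1373701 · 1.94132350e-04 ≈ 266.679803.
Since α = 2/3 < 1, p = c/n^{2/3} ≫ 1/n is above the triangle threshold p ~ 1/n. Asymptotically E[X] ~ (c³/6)·n^{3(1−α)} = (2³/6)·n^{1} → ∞; triangles are abundant w.h.p.

E[X] ≈ 266.679803; in regime p = Θ(1/n^{2/3}) E[X] diverges (above the triangle threshold p ~ 1/n).


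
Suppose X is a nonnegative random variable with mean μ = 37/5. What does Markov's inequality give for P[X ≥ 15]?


μ = E[X] = 37/5, a = 15.
Markov: P[X ≥ 15] ≤ μ/a = (37/5)/15 = 37/75.
Numerically: ≈ 0.493.
(Since a = 15 > μ = 7.400, the bound 37/75 is < 1 and informative.)

P[X ≥ 15] ≤ 37/75 ≈ 0.493.


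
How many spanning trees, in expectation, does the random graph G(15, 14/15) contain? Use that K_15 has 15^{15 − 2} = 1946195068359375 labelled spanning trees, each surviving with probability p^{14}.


K_15 has 15^{15 − 2} = 1946195068359375 labelled spanning trees.
For each such spanning tree H, let X_H = 1 if all 14 edges of H are present in G. Then P[X_H = 1] = p^{14} = (14/15)^{14} = 11112006825558016/29192926025390625.
Summing the indicators: E[X] = Σ_H E[X_H] = 1946195068359375 · p^{14} = 1946195068359375 · 11112006825558016/29192926025390625 = 11112006825558016/15.
Numerically: E[X] ≈ 7.408e+14.

E[X] = 1946195068359375 · (14/15)^{14} = 11112006825558016/15 ≈ 7.408e+14.


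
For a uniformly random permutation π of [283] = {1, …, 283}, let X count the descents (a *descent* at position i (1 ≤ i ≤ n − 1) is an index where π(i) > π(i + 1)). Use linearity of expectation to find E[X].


Write X = Σ X_I over i = 1, …, 282, with X_I the indicator of one descent.
There are 282 indicators.
For each fixed i, the pair (π(i), π(i+1)) is a uniformly random ordered pair of distinct values from {1, …, 283}; by symmetry P[π(i) > π(i+1)] = 1/2.
By linearity: E[X] = 282 · (1/2) = (283 − 1) · (1/2) = 141 ≈ 141.000.

E[X] = 141 = 141.000.


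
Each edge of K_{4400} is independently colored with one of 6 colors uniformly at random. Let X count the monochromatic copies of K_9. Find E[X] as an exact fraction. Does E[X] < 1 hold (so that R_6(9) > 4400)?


E[X] = C(4400, 9) · 6^{1 − 36} = 1689489304164437494711163600 · 6^{−35} = 1689489304164437494711163600/1719070799748422591028658176.
As a reduced fraction: E[X] = 105593081510277343419447725/107441924984276411939291136 ≈ 0.9827922.
Is E[X] < 1? YES.
Since E[X] < 1, there exists a 6-coloring of K_{4400} with no monochromatic K_9; hence R_6(9) > 4400.

E[X] = 105593081510277343419447725/107441924984276411939291136 ≈ 0.9827922; E[X] < 1, so R_6(9) > 4400.


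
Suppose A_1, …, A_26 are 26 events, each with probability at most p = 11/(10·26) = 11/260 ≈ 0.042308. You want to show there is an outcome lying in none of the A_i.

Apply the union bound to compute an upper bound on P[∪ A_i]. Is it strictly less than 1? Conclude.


Union bound: P[∪_{i=1}^{26} A_i] ≤ Σ_i P[A_i] ≤ 26·p = 26·(11/260) = 11/10.
Numerically: 11/10 ≈ 1.100000.
Is 11/10 < 1? NO.
Since the bound 11/10 is ≥ 1, the union bound is uninformative here; it does NOT by itself certify existence.

26·p = 11/10 ≈ 1.100000; existence NOT certified by the union bound.


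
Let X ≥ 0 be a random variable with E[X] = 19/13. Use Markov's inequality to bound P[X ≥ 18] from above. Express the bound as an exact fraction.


μ = E[X] = 19/13, a = 18.
Markov: P[X ≥ 18] ≤ μ/a = (19/13)/18 = 19/234.
Numerically: ≈ 0.0812.
(Since a = 18 > μ = 1.4615, the bound 19/234 is < 1 and informative.)

P[X ≥ 18] ≤ 19/234 ≈ 0.0812.
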